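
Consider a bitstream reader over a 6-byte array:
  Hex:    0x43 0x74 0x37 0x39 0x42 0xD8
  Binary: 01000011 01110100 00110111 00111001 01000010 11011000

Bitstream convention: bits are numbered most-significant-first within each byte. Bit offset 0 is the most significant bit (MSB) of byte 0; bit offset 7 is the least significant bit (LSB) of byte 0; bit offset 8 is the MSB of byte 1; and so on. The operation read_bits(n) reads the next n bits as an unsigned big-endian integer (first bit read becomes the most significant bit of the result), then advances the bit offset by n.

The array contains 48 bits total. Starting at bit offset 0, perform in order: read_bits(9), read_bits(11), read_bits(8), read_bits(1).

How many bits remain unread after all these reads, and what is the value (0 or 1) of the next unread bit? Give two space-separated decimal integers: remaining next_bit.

Answer: 19 0

Derivation:
Read 1: bits[0:9] width=9 -> value=134 (bin 010000110); offset now 9 = byte 1 bit 1; 39 bits remain
Read 2: bits[9:20] width=11 -> value=1859 (bin 11101000011); offset now 20 = byte 2 bit 4; 28 bits remain
Read 3: bits[20:28] width=8 -> value=115 (bin 01110011); offset now 28 = byte 3 bit 4; 20 bits remain
Read 4: bits[28:29] width=1 -> value=1 (bin 1); offset now 29 = byte 3 bit 5; 19 bits remain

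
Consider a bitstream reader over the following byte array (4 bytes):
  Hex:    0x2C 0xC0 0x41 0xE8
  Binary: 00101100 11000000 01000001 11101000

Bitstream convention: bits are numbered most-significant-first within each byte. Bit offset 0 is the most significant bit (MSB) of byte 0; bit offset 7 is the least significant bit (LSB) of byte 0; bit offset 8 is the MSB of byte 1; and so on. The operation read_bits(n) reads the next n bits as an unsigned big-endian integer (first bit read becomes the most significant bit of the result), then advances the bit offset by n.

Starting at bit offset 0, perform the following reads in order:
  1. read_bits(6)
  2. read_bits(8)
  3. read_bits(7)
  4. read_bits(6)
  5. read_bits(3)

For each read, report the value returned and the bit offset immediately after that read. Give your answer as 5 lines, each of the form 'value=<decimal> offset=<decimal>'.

Read 1: bits[0:6] width=6 -> value=11 (bin 001011); offset now 6 = byte 0 bit 6; 26 bits remain
Read 2: bits[6:14] width=8 -> value=48 (bin 00110000); offset now 14 = byte 1 bit 6; 18 bits remain
Read 3: bits[14:21] width=7 -> value=8 (bin 0001000); offset now 21 = byte 2 bit 5; 11 bits remain
Read 4: bits[21:27] width=6 -> value=15 (bin 001111); offset now 27 = byte 3 bit 3; 5 bits remain
Read 5: bits[27:30] width=3 -> value=2 (bin 010); offset now 30 = byte 3 bit 6; 2 bits remain

Answer: value=11 offset=6
value=48 offset=14
value=8 offset=21
value=15 offset=27
value=2 offset=30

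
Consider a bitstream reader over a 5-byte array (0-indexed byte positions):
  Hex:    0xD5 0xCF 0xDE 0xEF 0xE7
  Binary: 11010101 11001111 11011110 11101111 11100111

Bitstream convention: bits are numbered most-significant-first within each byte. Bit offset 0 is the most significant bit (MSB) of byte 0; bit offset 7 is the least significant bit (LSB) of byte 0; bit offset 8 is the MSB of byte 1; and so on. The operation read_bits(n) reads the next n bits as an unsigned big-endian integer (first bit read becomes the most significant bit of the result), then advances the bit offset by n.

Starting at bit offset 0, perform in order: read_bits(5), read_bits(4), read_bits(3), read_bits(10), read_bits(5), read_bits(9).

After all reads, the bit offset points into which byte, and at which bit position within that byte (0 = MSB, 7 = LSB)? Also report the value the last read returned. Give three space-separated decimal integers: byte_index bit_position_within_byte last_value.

Read 1: bits[0:5] width=5 -> value=26 (bin 11010); offset now 5 = byte 0 bit 5; 35 bits remain
Read 2: bits[5:9] width=4 -> value=11 (bin 1011); offset now 9 = byte 1 bit 1; 31 bits remain
Read 3: bits[9:12] width=3 -> value=4 (bin 100); offset now 12 = byte 1 bit 4; 28 bits remain
Read 4: bits[12:22] width=10 -> value=1015 (bin 1111110111); offset now 22 = byte 2 bit 6; 18 bits remain
Read 5: bits[22:27] width=5 -> value=23 (bin 10111); offset now 27 = byte 3 bit 3; 13 bits remain
Read 6: bits[27:36] width=9 -> value=254 (bin 011111110); offset now 36 = byte 4 bit 4; 4 bits remain

Answer: 4 4 254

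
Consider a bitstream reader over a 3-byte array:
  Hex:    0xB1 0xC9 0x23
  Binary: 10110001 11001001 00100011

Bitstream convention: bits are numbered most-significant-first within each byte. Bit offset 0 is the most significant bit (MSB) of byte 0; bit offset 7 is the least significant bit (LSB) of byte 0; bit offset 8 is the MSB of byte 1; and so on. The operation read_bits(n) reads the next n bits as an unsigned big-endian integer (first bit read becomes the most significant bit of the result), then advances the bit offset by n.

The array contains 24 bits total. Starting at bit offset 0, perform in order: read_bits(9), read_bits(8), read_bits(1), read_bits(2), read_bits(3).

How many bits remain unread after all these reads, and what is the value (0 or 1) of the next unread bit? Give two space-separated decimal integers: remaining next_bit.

Answer: 1 1

Derivation:
Read 1: bits[0:9] width=9 -> value=355 (bin 101100011); offset now 9 = byte 1 bit 1; 15 bits remain
Read 2: bits[9:17] width=8 -> value=146 (bin 10010010); offset now 17 = byte 2 bit 1; 7 bits remain
Read 3: bits[17:18] width=1 -> value=0 (bin 0); offset now 18 = byte 2 bit 2; 6 bits remain
Read 4: bits[18:20] width=2 -> value=2 (bin 10); offset now 20 = byte 2 bit 4; 4 bits remain
Read 5: bits[20:23] width=3 -> value=1 (bin 001); offset now 23 = byte 2 bit 7; 1 bits remain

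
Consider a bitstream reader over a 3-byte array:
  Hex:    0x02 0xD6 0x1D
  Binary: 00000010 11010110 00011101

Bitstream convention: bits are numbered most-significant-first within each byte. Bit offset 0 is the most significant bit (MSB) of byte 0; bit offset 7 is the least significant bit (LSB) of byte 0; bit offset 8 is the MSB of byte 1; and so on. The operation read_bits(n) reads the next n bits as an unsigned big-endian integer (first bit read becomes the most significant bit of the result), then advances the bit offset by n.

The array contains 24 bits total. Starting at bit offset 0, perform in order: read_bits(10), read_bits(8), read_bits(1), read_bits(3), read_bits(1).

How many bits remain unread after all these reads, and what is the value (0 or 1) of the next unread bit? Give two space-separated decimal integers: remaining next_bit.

Answer: 1 1

Derivation:
Read 1: bits[0:10] width=10 -> value=11 (bin 0000001011); offset now 10 = byte 1 bit 2; 14 bits remain
Read 2: bits[10:18] width=8 -> value=88 (bin 01011000); offset now 18 = byte 2 bit 2; 6 bits remain
Read 3: bits[18:19] width=1 -> value=0 (bin 0); offset now 19 = byte 2 bit 3; 5 bits remain
Read 4: bits[19:22] width=3 -> value=7 (bin 111); offset now 22 = byte 2 bit 6; 2 bits remain
Read 5: bits[22:23] width=1 -> value=0 (bin 0); offset now 23 = byte 2 bit 7; 1 bits remain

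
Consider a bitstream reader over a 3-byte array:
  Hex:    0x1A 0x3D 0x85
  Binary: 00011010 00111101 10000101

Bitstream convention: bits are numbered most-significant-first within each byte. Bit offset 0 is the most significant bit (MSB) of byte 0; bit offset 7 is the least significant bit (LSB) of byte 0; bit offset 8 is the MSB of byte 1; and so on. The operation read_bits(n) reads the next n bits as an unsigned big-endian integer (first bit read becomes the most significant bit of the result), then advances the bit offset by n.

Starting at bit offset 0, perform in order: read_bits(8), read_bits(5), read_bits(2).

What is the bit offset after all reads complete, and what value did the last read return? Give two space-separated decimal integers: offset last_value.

Answer: 15 2

Derivation:
Read 1: bits[0:8] width=8 -> value=26 (bin 00011010); offset now 8 = byte 1 bit 0; 16 bits remain
Read 2: bits[8:13] width=5 -> value=7 (bin 00111); offset now 13 = byte 1 bit 5; 11 bits remain
Read 3: bits[13:15] width=2 -> value=2 (bin 10); offset now 15 = byte 1 bit 7; 9 bits remain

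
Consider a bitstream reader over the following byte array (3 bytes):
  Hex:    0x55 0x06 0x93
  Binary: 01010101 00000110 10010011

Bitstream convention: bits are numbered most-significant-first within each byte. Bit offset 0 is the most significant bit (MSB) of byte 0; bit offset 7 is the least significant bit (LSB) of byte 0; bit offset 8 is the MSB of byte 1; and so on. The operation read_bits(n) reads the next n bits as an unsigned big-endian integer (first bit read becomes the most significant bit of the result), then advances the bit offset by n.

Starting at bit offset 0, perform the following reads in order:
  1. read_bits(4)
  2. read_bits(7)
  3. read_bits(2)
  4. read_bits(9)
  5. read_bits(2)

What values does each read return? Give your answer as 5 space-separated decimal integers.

Read 1: bits[0:4] width=4 -> value=5 (bin 0101); offset now 4 = byte 0 bit 4; 20 bits remain
Read 2: bits[4:11] width=7 -> value=40 (bin 0101000); offset now 11 = byte 1 bit 3; 13 bits remain
Read 3: bits[11:13] width=2 -> value=0 (bin 00); offset now 13 = byte 1 bit 5; 11 bits remain
Read 4: bits[13:22] width=9 -> value=420 (bin 110100100); offset now 22 = byte 2 bit 6; 2 bits remain
Read 5: bits[22:24] width=2 -> value=3 (bin 11); offset now 24 = byte 3 bit 0; 0 bits remain

Answer: 5 40 0 420 3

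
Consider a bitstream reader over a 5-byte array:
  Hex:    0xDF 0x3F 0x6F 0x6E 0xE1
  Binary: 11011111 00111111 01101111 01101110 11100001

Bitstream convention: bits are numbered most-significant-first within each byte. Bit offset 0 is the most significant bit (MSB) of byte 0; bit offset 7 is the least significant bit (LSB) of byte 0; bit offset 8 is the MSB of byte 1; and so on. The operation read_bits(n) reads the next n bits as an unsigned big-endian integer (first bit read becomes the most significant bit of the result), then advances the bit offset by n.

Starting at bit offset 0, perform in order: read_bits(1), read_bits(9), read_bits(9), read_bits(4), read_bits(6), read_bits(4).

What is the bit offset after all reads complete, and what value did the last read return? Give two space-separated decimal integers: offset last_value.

Read 1: bits[0:1] width=1 -> value=1 (bin 1); offset now 1 = byte 0 bit 1; 39 bits remain
Read 2: bits[1:10] width=9 -> value=380 (bin 101111100); offset now 10 = byte 1 bit 2; 30 bits remain
Read 3: bits[10:19] width=9 -> value=507 (bin 111111011); offset now 19 = byte 2 bit 3; 21 bits remain
Read 4: bits[19:23] width=4 -> value=7 (bin 0111); offset now 23 = byte 2 bit 7; 17 bits remain
Read 5: bits[23:29] width=6 -> value=45 (bin 101101); offset now 29 = byte 3 bit 5; 11 bits remain
Read 6: bits[29:33] width=4 -> value=13 (bin 1101); offset now 33 = byte 4 bit 1; 7 bits remain

Answer: 33 13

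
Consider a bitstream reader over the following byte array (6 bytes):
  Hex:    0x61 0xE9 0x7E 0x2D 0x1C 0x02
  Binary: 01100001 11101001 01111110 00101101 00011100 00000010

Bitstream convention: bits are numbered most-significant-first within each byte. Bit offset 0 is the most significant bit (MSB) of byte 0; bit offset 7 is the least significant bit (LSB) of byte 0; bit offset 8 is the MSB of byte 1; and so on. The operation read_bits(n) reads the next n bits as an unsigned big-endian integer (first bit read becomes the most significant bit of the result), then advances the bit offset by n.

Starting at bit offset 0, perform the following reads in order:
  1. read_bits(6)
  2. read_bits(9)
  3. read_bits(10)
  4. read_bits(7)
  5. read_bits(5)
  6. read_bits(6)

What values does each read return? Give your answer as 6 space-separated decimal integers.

Read 1: bits[0:6] width=6 -> value=24 (bin 011000); offset now 6 = byte 0 bit 6; 42 bits remain
Read 2: bits[6:15] width=9 -> value=244 (bin 011110100); offset now 15 = byte 1 bit 7; 33 bits remain
Read 3: bits[15:25] width=10 -> value=764 (bin 1011111100); offset now 25 = byte 3 bit 1; 23 bits remain
Read 4: bits[25:32] width=7 -> value=45 (bin 0101101); offset now 32 = byte 4 bit 0; 16 bits remain
Read 5: bits[32:37] width=5 -> value=3 (bin 00011); offset now 37 = byte 4 bit 5; 11 bits remain
Read 6: bits[37:43] width=6 -> value=32 (bin 100000); offset now 43 = byte 5 bit 3; 5 bits remain

Answer: 24 244 764 45 3 32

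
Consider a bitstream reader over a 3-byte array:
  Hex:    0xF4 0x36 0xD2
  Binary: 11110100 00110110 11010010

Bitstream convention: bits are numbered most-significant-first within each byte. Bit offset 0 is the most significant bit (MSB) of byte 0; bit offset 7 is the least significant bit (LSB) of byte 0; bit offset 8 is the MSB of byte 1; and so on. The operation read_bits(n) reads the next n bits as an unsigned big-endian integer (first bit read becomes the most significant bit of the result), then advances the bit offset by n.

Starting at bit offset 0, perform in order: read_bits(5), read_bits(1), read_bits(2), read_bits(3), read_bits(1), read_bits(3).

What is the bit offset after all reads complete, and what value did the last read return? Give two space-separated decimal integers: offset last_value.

Answer: 15 3

Derivation:
Read 1: bits[0:5] width=5 -> value=30 (bin 11110); offset now 5 = byte 0 bit 5; 19 bits remain
Read 2: bits[5:6] width=1 -> value=1 (bin 1); offset now 6 = byte 0 bit 6; 18 bits remain
Read 3: bits[6:8] width=2 -> value=0 (bin 00); offset now 8 = byte 1 bit 0; 16 bits remain
Read 4: bits[8:11] width=3 -> value=1 (bin 001); offset now 11 = byte 1 bit 3; 13 bits remain
Read 5: bits[11:12] width=1 -> value=1 (bin 1); offset now 12 = byte 1 bit 4; 12 bits remain
Read 6: bits[12:15] width=3 -> value=3 (bin 011); offset now 15 = byte 1 bit 7; 9 bits remain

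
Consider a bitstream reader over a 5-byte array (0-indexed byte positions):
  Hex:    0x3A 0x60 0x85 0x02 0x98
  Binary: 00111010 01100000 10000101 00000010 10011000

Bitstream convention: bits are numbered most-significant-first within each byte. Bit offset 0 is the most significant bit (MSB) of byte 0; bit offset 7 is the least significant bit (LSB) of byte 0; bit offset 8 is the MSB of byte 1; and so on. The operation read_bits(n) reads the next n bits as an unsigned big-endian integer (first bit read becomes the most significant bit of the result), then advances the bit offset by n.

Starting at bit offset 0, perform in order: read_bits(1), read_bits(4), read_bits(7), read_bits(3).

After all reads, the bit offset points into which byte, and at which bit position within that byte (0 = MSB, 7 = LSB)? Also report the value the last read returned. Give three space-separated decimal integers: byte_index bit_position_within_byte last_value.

Answer: 1 7 0

Derivation:
Read 1: bits[0:1] width=1 -> value=0 (bin 0); offset now 1 = byte 0 bit 1; 39 bits remain
Read 2: bits[1:5] width=4 -> value=7 (bin 0111); offset now 5 = byte 0 bit 5; 35 bits remain
Read 3: bits[5:12] width=7 -> value=38 (bin 0100110); offset now 12 = byte 1 bit 4; 28 bits remain
Read 4: bits[12:15] width=3 -> value=0 (bin 000); offset now 15 = byte 1 bit 7; 25 bits remain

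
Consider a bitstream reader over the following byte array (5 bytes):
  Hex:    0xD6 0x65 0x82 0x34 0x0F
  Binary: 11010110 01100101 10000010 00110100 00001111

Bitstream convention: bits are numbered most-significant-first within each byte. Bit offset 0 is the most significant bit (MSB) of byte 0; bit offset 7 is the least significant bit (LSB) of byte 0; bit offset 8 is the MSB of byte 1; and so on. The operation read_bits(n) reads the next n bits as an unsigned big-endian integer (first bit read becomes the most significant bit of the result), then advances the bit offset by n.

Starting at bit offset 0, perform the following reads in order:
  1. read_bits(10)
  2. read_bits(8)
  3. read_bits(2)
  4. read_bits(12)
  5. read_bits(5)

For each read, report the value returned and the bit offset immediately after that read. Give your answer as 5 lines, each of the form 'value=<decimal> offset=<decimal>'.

Read 1: bits[0:10] width=10 -> value=857 (bin 1101011001); offset now 10 = byte 1 bit 2; 30 bits remain
Read 2: bits[10:18] width=8 -> value=150 (bin 10010110); offset now 18 = byte 2 bit 2; 22 bits remain
Read 3: bits[18:20] width=2 -> value=0 (bin 00); offset now 20 = byte 2 bit 4; 20 bits remain
Read 4: bits[20:32] width=12 -> value=564 (bin 001000110100); offset now 32 = byte 4 bit 0; 8 bits remain
Read 5: bits[32:37] width=5 -> value=1 (bin 00001); offset now 37 = byte 4 bit 5; 3 bits remain

Answer: value=857 offset=10
value=150 offset=18
value=0 offset=20
value=564 offset=32
value=1 offset=37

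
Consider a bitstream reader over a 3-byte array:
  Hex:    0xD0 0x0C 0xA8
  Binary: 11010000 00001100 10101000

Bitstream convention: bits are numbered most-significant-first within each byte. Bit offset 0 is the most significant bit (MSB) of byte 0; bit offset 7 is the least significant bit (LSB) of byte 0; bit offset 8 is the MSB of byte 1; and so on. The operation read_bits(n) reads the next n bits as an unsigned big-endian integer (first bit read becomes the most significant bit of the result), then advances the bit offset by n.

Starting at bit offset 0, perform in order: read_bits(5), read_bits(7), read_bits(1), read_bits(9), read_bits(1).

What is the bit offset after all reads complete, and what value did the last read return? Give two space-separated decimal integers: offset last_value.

Answer: 23 0

Derivation:
Read 1: bits[0:5] width=5 -> value=26 (bin 11010); offset now 5 = byte 0 bit 5; 19 bits remain
Read 2: bits[5:12] width=7 -> value=0 (bin 0000000); offset now 12 = byte 1 bit 4; 12 bits remain
Read 3: bits[12:13] width=1 -> value=1 (bin 1); offset now 13 = byte 1 bit 5; 11 bits remain
Read 4: bits[13:22] width=9 -> value=298 (bin 100101010); offset now 22 = byte 2 bit 6; 2 bits remain
Read 5: bits[22:23] width=1 -> value=0 (bin 0); offset now 23 = byte 2 bit 7; 1 bits remain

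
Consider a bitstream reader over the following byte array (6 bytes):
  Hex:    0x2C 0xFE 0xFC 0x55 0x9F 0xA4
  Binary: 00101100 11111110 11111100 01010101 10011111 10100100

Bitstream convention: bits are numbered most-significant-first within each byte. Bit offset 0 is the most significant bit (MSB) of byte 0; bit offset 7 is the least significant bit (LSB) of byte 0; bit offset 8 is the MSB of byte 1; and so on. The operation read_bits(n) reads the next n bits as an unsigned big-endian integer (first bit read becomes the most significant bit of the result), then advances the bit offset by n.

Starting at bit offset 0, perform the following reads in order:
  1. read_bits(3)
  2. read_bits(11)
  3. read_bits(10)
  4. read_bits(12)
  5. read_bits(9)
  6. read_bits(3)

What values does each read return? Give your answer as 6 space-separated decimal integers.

Read 1: bits[0:3] width=3 -> value=1 (bin 001); offset now 3 = byte 0 bit 3; 45 bits remain
Read 2: bits[3:14] width=11 -> value=831 (bin 01100111111); offset now 14 = byte 1 bit 6; 34 bits remain
Read 3: bits[14:24] width=10 -> value=764 (bin 1011111100); offset now 24 = byte 3 bit 0; 24 bits remain
Read 4: bits[24:36] width=12 -> value=1369 (bin 010101011001); offset now 36 = byte 4 bit 4; 12 bits remain
Read 5: bits[36:45] width=9 -> value=500 (bin 111110100); offset now 45 = byte 5 bit 5; 3 bits remain
Read 6: bits[45:48] width=3 -> value=4 (bin 100); offset now 48 = byte 6 bit 0; 0 bits remain

Answer: 1 831 764 1369 500 4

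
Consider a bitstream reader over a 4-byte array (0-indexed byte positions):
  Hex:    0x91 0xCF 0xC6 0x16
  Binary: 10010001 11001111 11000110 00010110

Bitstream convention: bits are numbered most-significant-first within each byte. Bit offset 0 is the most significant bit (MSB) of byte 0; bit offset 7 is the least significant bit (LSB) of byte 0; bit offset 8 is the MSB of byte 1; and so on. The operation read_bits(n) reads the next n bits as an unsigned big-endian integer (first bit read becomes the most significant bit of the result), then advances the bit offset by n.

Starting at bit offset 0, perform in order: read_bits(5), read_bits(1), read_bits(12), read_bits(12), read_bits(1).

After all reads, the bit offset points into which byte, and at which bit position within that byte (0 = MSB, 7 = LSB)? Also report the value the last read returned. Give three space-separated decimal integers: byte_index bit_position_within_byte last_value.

Answer: 3 7 1

Derivation:
Read 1: bits[0:5] width=5 -> value=18 (bin 10010); offset now 5 = byte 0 bit 5; 27 bits remain
Read 2: bits[5:6] width=1 -> value=0 (bin 0); offset now 6 = byte 0 bit 6; 26 bits remain
Read 3: bits[6:18] width=12 -> value=1855 (bin 011100111111); offset now 18 = byte 2 bit 2; 14 bits remain
Read 4: bits[18:30] width=12 -> value=389 (bin 000110000101); offset now 30 = byte 3 bit 6; 2 bits remain
Read 5: bits[30:31] width=1 -> value=1 (bin 1); offset now 31 = byte 3 bit 7; 1 bits remain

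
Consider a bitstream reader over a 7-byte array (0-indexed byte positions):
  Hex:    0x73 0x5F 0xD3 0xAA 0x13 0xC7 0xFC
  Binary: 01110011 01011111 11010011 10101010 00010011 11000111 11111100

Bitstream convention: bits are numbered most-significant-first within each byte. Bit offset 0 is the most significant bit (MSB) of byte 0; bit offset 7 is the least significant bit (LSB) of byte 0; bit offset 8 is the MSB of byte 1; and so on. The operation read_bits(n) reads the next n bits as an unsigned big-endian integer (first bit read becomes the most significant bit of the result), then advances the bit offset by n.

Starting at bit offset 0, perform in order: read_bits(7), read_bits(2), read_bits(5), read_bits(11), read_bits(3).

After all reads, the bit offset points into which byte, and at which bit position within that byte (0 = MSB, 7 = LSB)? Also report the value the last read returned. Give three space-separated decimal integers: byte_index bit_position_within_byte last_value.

Answer: 3 4 2

Derivation:
Read 1: bits[0:7] width=7 -> value=57 (bin 0111001); offset now 7 = byte 0 bit 7; 49 bits remain
Read 2: bits[7:9] width=2 -> value=2 (bin 10); offset now 9 = byte 1 bit 1; 47 bits remain
Read 3: bits[9:14] width=5 -> value=23 (bin 10111); offset now 14 = byte 1 bit 6; 42 bits remain
Read 4: bits[14:25] width=11 -> value=1959 (bin 11110100111); offset now 25 = byte 3 bit 1; 31 bits remain
Read 5: bits[25:28] width=3 -> value=2 (bin 010); offset now 28 = byte 3 bit 4; 28 bits remain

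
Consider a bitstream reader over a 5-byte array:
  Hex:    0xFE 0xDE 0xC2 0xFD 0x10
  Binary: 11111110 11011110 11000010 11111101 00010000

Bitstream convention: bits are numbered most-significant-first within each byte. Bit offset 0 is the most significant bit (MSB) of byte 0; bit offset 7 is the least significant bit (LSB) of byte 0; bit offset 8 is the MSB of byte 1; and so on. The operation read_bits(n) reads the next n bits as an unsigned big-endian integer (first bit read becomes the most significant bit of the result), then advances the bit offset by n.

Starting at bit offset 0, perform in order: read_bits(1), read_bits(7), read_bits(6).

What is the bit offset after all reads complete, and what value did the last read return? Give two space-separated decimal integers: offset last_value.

Read 1: bits[0:1] width=1 -> value=1 (bin 1); offset now 1 = byte 0 bit 1; 39 bits remain
Read 2: bits[1:8] width=7 -> value=126 (bin 1111110); offset now 8 = byte 1 bit 0; 32 bits remain
Read 3: bits[8:14] width=6 -> value=55 (bin 110111); offset now 14 = byte 1 bit 6; 26 bits remain

Answer: 14 55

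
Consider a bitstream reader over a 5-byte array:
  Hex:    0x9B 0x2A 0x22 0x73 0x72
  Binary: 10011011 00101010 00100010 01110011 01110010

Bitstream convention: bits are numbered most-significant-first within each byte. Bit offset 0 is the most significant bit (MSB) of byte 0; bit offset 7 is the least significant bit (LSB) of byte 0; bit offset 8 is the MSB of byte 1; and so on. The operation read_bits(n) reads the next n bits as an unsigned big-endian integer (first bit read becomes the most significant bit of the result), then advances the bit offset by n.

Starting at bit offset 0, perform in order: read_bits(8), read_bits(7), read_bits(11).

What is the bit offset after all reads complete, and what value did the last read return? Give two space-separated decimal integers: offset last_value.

Answer: 26 137

Derivation:
Read 1: bits[0:8] width=8 -> value=155 (bin 10011011); offset now 8 = byte 1 bit 0; 32 bits remain
Read 2: bits[8:15] width=7 -> value=21 (bin 0010101); offset now 15 = byte 1 bit 7; 25 bits remain
Read 3: bits[15:26] width=11 -> value=137 (bin 00010001001); offset now 26 = byte 3 bit 2; 14 bits remain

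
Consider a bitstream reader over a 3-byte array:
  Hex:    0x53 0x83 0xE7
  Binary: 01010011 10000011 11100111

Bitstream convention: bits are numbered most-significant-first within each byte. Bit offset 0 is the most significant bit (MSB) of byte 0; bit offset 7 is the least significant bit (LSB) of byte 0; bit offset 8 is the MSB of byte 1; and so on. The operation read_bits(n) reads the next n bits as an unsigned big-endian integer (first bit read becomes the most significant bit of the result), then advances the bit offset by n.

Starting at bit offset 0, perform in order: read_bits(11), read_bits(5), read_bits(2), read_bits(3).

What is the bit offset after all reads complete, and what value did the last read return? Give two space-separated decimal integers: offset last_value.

Read 1: bits[0:11] width=11 -> value=668 (bin 01010011100); offset now 11 = byte 1 bit 3; 13 bits remain
Read 2: bits[11:16] width=5 -> value=3 (bin 00011); offset now 16 = byte 2 bit 0; 8 bits remain
Read 3: bits[16:18] width=2 -> value=3 (bin 11); offset now 18 = byte 2 bit 2; 6 bits remain
Read 4: bits[18:21] width=3 -> value=4 (bin 100); offset now 21 = byte 2 bit 5; 3 bits remain

Answer: 21 4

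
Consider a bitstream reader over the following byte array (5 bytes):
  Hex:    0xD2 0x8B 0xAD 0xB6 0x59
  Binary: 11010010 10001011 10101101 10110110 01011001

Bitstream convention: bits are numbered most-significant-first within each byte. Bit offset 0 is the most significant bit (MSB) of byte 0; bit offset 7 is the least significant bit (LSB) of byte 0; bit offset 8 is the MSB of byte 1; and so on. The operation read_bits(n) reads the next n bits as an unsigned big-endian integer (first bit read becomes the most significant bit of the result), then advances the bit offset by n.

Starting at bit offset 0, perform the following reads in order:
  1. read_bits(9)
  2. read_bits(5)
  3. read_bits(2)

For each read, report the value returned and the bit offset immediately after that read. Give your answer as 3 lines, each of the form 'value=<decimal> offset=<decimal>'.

Read 1: bits[0:9] width=9 -> value=421 (bin 110100101); offset now 9 = byte 1 bit 1; 31 bits remain
Read 2: bits[9:14] width=5 -> value=2 (bin 00010); offset now 14 = byte 1 bit 6; 26 bits remain
Read 3: bits[14:16] width=2 -> value=3 (bin 11); offset now 16 = byte 2 bit 0; 24 bits remain

Answer: value=421 offset=9
value=2 offset=14
value=3 offset=16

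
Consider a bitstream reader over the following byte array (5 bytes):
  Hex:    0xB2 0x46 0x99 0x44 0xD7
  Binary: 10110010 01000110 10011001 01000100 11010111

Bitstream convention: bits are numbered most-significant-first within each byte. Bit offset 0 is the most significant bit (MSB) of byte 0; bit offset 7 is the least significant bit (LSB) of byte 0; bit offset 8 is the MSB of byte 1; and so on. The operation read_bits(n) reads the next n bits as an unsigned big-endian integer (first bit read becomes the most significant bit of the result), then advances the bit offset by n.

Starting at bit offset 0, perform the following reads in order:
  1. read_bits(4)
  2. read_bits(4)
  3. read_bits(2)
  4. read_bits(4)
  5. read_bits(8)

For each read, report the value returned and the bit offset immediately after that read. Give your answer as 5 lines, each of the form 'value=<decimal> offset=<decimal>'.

Answer: value=11 offset=4
value=2 offset=8
value=1 offset=10
value=1 offset=14
value=166 offset=22

Derivation:
Read 1: bits[0:4] width=4 -> value=11 (bin 1011); offset now 4 = byte 0 bit 4; 36 bits remain
Read 2: bits[4:8] width=4 -> value=2 (bin 0010); offset now 8 = byte 1 bit 0; 32 bits remain
Read 3: bits[8:10] width=2 -> value=1 (bin 01); offset now 10 = byte 1 bit 2; 30 bits remain
Read 4: bits[10:14] width=4 -> value=1 (bin 0001); offset now 14 = byte 1 bit 6; 26 bits remain
Read 5: bits[14:22] width=8 -> value=166 (bin 10100110); offset now 22 = byte 2 bit 6; 18 bits remain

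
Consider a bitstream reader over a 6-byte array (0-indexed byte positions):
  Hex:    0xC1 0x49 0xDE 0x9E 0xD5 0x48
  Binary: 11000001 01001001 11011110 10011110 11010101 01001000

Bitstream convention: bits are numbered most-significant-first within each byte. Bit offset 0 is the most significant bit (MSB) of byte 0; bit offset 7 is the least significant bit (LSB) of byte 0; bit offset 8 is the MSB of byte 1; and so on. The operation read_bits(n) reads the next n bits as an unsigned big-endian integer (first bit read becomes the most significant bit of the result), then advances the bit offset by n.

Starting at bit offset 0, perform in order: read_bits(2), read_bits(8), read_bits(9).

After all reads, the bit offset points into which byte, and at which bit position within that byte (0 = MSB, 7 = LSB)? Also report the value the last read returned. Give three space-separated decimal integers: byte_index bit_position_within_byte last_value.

Answer: 2 3 78

Derivation:
Read 1: bits[0:2] width=2 -> value=3 (bin 11); offset now 2 = byte 0 bit 2; 46 bits remain
Read 2: bits[2:10] width=8 -> value=5 (bin 00000101); offset now 10 = byte 1 bit 2; 38 bits remain
Read 3: bits[10:19] width=9 -> value=78 (bin 001001110); offset now 19 = byte 2 bit 3; 29 bits remain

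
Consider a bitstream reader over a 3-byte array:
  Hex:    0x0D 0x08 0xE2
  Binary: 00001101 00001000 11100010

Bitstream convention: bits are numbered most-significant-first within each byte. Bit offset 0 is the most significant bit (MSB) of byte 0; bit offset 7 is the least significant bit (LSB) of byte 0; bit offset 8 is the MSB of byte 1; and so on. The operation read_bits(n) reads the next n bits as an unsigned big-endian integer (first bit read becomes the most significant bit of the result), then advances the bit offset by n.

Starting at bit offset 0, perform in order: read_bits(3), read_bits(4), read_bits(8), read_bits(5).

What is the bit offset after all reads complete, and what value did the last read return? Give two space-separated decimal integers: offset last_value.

Answer: 20 14

Derivation:
Read 1: bits[0:3] width=3 -> value=0 (bin 000); offset now 3 = byte 0 bit 3; 21 bits remain
Read 2: bits[3:7] width=4 -> value=6 (bin 0110); offset now 7 = byte 0 bit 7; 17 bits remain
Read 3: bits[7:15] width=8 -> value=132 (bin 10000100); offset now 15 = byte 1 bit 7; 9 bits remain
Read 4: bits[15:20] width=5 -> value=14 (bin 01110); offset now 20 = byte 2 bit 4; 4 bits remain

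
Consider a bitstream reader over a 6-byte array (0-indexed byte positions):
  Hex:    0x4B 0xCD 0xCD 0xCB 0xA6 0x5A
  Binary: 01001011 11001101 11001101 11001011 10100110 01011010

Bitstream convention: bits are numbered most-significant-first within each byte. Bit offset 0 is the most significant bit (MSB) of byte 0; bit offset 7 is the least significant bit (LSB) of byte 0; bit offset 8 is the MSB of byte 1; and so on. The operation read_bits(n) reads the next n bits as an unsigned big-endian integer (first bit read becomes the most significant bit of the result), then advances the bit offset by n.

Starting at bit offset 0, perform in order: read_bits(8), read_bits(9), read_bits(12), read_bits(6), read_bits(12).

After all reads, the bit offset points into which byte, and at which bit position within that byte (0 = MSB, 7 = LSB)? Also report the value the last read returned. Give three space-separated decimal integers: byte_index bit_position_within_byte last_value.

Read 1: bits[0:8] width=8 -> value=75 (bin 01001011); offset now 8 = byte 1 bit 0; 40 bits remain
Read 2: bits[8:17] width=9 -> value=411 (bin 110011011); offset now 17 = byte 2 bit 1; 31 bits remain
Read 3: bits[17:29] width=12 -> value=2489 (bin 100110111001); offset now 29 = byte 3 bit 5; 19 bits remain
Read 4: bits[29:35] width=6 -> value=29 (bin 011101); offset now 35 = byte 4 bit 3; 13 bits remain
Read 5: bits[35:47] width=12 -> value=813 (bin 001100101101); offset now 47 = byte 5 bit 7; 1 bits remain

Answer: 5 7 813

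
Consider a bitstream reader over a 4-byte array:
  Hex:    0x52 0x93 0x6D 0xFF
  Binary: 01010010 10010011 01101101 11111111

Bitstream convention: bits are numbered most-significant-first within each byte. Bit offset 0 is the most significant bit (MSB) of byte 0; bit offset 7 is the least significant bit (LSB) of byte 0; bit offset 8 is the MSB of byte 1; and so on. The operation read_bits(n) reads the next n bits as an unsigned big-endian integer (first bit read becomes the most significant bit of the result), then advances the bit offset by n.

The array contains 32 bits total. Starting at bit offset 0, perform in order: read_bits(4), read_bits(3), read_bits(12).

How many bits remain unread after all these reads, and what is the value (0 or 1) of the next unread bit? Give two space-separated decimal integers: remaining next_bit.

Read 1: bits[0:4] width=4 -> value=5 (bin 0101); offset now 4 = byte 0 bit 4; 28 bits remain
Read 2: bits[4:7] width=3 -> value=1 (bin 001); offset now 7 = byte 0 bit 7; 25 bits remain
Read 3: bits[7:19] width=12 -> value=1179 (bin 010010011011); offset now 19 = byte 2 bit 3; 13 bits remain

Answer: 13 0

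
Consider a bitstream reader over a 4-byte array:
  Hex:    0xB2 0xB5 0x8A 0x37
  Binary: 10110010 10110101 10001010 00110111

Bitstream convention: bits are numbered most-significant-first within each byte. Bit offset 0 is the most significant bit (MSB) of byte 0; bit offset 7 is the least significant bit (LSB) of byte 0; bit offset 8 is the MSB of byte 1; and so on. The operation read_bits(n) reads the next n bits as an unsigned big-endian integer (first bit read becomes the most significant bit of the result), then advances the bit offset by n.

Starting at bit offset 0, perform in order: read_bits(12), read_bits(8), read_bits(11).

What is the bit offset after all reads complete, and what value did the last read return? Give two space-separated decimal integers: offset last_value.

Answer: 31 1307

Derivation:
Read 1: bits[0:12] width=12 -> value=2859 (bin 101100101011); offset now 12 = byte 1 bit 4; 20 bits remain
Read 2: bits[12:20] width=8 -> value=88 (bin 01011000); offset now 20 = byte 2 bit 4; 12 bits remain
Read 3: bits[20:31] width=11 -> value=1307 (bin 10100011011); offset now 31 = byte 3 bit 7; 1 bits remain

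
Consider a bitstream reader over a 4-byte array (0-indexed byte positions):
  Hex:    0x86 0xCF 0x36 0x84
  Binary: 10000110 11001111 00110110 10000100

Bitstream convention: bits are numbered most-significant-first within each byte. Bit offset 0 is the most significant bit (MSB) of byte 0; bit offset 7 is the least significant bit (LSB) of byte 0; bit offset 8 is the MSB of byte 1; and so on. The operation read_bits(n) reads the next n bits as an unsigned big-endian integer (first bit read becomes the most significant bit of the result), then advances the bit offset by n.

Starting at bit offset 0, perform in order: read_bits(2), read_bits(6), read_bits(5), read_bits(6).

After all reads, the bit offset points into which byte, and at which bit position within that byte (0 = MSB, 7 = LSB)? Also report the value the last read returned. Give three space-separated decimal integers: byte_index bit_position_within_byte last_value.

Read 1: bits[0:2] width=2 -> value=2 (bin 10); offset now 2 = byte 0 bit 2; 30 bits remain
Read 2: bits[2:8] width=6 -> value=6 (bin 000110); offset now 8 = byte 1 bit 0; 24 bits remain
Read 3: bits[8:13] width=5 -> value=25 (bin 11001); offset now 13 = byte 1 bit 5; 19 bits remain
Read 4: bits[13:19] width=6 -> value=57 (bin 111001); offset now 19 = byte 2 bit 3; 13 bits remain

Answer: 2 3 57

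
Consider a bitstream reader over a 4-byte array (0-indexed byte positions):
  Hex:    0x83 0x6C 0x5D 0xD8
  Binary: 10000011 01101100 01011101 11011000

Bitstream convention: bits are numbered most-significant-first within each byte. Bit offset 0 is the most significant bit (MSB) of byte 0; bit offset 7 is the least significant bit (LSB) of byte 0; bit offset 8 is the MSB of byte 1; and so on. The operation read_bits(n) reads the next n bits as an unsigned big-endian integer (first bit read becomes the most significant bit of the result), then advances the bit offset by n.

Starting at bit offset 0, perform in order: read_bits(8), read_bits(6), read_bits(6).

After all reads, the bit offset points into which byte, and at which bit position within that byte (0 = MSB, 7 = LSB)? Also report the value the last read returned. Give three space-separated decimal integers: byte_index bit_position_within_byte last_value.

Read 1: bits[0:8] width=8 -> value=131 (bin 10000011); offset now 8 = byte 1 bit 0; 24 bits remain
Read 2: bits[8:14] width=6 -> value=27 (bin 011011); offset now 14 = byte 1 bit 6; 18 bits remain
Read 3: bits[14:20] width=6 -> value=5 (bin 000101); offset now 20 = byte 2 bit 4; 12 bits remain

Answer: 2 4 5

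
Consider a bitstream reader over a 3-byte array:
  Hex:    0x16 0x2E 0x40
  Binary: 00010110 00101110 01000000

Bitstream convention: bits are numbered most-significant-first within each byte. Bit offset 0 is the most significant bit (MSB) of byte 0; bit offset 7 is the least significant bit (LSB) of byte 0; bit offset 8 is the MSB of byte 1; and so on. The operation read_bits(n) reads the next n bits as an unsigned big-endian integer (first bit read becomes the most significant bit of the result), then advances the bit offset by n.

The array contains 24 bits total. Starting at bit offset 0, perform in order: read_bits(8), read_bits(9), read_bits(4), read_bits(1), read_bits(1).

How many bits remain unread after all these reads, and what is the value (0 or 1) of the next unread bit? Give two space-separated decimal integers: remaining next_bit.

Read 1: bits[0:8] width=8 -> value=22 (bin 00010110); offset now 8 = byte 1 bit 0; 16 bits remain
Read 2: bits[8:17] width=9 -> value=92 (bin 001011100); offset now 17 = byte 2 bit 1; 7 bits remain
Read 3: bits[17:21] width=4 -> value=8 (bin 1000); offset now 21 = byte 2 bit 5; 3 bits remain
Read 4: bits[21:22] width=1 -> value=0 (bin 0); offset now 22 = byte 2 bit 6; 2 bits remain
Read 5: bits[22:23] width=1 -> value=0 (bin 0); offset now 23 = byte 2 bit 7; 1 bits remain

Answer: 1 0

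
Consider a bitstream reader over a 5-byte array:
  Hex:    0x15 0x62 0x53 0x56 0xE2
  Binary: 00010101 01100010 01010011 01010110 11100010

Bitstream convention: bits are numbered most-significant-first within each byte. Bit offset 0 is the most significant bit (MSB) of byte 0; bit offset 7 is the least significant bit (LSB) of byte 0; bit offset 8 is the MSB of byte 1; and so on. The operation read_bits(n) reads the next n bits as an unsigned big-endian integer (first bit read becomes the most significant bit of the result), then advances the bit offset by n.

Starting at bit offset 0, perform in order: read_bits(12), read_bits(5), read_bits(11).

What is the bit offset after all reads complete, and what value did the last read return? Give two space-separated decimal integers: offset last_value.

Read 1: bits[0:12] width=12 -> value=342 (bin 000101010110); offset now 12 = byte 1 bit 4; 28 bits remain
Read 2: bits[12:17] width=5 -> value=4 (bin 00100); offset now 17 = byte 2 bit 1; 23 bits remain
Read 3: bits[17:28] width=11 -> value=1333 (bin 10100110101); offset now 28 = byte 3 bit 4; 12 bits remain

Answer: 28 1333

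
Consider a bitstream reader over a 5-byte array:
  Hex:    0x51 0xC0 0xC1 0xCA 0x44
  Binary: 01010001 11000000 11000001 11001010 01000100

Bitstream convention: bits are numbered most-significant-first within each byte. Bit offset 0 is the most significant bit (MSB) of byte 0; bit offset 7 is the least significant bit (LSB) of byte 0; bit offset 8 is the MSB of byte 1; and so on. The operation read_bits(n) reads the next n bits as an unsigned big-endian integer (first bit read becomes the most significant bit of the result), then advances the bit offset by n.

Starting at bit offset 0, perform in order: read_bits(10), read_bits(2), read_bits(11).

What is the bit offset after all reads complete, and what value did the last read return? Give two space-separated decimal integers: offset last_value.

Read 1: bits[0:10] width=10 -> value=327 (bin 0101000111); offset now 10 = byte 1 bit 2; 30 bits remain
Read 2: bits[10:12] width=2 -> value=0 (bin 00); offset now 12 = byte 1 bit 4; 28 bits remain
Read 3: bits[12:23] width=11 -> value=96 (bin 00001100000); offset now 23 = byte 2 bit 7; 17 bits remain

Answer: 23 96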